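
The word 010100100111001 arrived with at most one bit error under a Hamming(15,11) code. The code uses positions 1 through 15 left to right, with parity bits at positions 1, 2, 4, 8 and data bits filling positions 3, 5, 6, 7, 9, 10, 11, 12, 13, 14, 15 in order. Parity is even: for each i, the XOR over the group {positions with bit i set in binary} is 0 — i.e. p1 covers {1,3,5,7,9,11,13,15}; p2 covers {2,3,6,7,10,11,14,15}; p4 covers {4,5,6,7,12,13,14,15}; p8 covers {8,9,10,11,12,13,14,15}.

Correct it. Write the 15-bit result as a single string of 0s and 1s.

s1 (pos 1,3,5,7,9,11,13,15): 0⊕0⊕0⊕1⊕0⊕1⊕0⊕1 = 1
s2 (pos 2,3,6,7,10,11,14,15): 1⊕0⊕0⊕1⊕1⊕1⊕0⊕1 = 1
s4 (pos 4,5,6,7,12,13,14,15): 1⊕0⊕0⊕1⊕1⊕0⊕0⊕1 = 0
s8 (pos 8,9,10,11,12,13,14,15): 0⊕0⊕1⊕1⊕1⊕0⊕0⊕1 = 0
Syndrome s8…s1 = 0011 → error at position 3.
Flip position 3: 010100100111001 → 011100100111001

011100100111001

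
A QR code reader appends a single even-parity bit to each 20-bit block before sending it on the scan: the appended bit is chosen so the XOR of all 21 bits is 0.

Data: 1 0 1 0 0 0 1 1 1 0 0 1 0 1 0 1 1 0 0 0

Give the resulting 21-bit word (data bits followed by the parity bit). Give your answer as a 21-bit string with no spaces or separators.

101000111001010110001

XOR of the 20 data bits: 1⊕0⊕1⊕0⊕0⊕0⊕1⊕1⊕1⊕0⊕0⊕1⊕0⊕1⊕0⊕1⊕1⊕0⊕0⊕0 = 1
Parity bit = 1 (so all 21 bits XOR to 0).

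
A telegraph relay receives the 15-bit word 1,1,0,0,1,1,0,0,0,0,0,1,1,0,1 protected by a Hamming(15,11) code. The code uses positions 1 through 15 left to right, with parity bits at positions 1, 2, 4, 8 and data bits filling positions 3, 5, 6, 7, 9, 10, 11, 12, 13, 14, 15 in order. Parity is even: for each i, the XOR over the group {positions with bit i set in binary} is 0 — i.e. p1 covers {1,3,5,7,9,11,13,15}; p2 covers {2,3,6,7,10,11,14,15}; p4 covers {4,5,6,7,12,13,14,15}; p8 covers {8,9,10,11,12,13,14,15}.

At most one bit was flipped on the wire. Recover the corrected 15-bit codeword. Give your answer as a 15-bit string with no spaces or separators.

110011000001111

s1 (pos 1,3,5,7,9,11,13,15): 1⊕0⊕1⊕0⊕0⊕0⊕1⊕1 = 0
s2 (pos 2,3,6,7,10,11,14,15): 1⊕0⊕1⊕0⊕0⊕0⊕0⊕1 = 1
s4 (pos 4,5,6,7,12,13,14,15): 0⊕1⊕1⊕0⊕1⊕1⊕0⊕1 = 1
s8 (pos 8,9,10,11,12,13,14,15): 0⊕0⊕0⊕0⊕1⊕1⊕0⊕1 = 1
Syndrome s8…s1 = 1110 → error at position 14.
Flip position 14: 110011000001101 → 110011000001111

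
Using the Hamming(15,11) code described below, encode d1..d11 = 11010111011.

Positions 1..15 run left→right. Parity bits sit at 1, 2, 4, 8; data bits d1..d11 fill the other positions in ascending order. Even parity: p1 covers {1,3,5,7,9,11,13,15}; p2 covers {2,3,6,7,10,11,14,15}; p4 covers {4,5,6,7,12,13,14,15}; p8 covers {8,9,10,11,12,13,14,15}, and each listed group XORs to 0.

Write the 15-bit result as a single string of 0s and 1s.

101110110111011

Place data at non-parity positions: p1 p2 1 p4 1 0 1 p8 0 1 1 1 0 1 1
p1 (pos 1,3,5,7,9,11,13,15): XOR of data positions = 1⊕1⊕1⊕0⊕1⊕0⊕1 = 1
p2 (pos 2,3,6,7,10,11,14,15): XOR of data positions = 1⊕0⊕1⊕1⊕1⊕1⊕1 = 0
p4 (pos 4,5,6,7,12,13,14,15): XOR of data positions = 1⊕0⊕1⊕1⊕0⊕1⊕1 = 1
p8 (pos 8,9,10,11,12,13,14,15): XOR of data positions = 0⊕1⊕1⊕1⊕0⊕1⊕1 = 1
Codeword: 101110110111011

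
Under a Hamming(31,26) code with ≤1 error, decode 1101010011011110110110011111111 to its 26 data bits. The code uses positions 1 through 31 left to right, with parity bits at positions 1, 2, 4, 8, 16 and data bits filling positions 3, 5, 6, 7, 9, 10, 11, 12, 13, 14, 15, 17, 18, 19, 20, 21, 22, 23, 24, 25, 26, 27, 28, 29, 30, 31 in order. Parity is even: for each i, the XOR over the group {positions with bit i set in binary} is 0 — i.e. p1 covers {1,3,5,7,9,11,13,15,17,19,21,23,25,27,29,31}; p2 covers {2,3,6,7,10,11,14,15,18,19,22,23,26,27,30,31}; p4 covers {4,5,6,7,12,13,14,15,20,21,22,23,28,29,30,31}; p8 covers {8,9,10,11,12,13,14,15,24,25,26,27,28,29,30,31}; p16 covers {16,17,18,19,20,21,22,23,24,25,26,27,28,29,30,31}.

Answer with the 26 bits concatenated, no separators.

00101101111110110011111111

s1 (pos 1,3,5,7,9,11,13,15,17,19,21,23,25,27,29,31): 1⊕0⊕0⊕0⊕1⊕0⊕1⊕1⊕1⊕0⊕1⊕0⊕1⊕1⊕1⊕1 = 0
s2 (pos 2,3,6,7,10,11,14,15,18,19,22,23,26,27,30,31): 1⊕0⊕1⊕0⊕1⊕0⊕1⊕1⊕1⊕0⊕0⊕0⊕1⊕1⊕1⊕1 = 0
s4 (pos 4,5,6,7,12,13,14,15,20,21,22,23,28,29,30,31): 1⊕0⊕1⊕0⊕1⊕1⊕1⊕1⊕1⊕1⊕0⊕0⊕1⊕1⊕1⊕1 = 0
s8 (pos 8,9,10,11,12,13,14,15,24,25,26,27,28,29,30,31): 0⊕1⊕1⊕0⊕1⊕1⊕1⊕1⊕1⊕1⊕1⊕1⊕1⊕1⊕1⊕1 = 0
s16 (pos 16,17,18,19,20,21,22,23,24,25,26,27,28,29,30,31): 0⊕1⊕1⊕0⊕1⊕1⊕0⊕0⊕1⊕1⊕1⊕1⊕1⊕1⊕1⊕1 = 0
Syndrome s16…s1 = 00000 → no error.
Read data bits from positions 3,5,6,7,9,10,11,12,13,14,15,17,18,19,20,21,22,23,24,25,26,27,28,29,30,31: 00101101111110110011111111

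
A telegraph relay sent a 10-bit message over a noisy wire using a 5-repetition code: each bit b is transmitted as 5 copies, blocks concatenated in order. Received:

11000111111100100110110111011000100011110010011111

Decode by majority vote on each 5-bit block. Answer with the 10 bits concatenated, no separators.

Block 1 (11000): 2 ones → 0
Block 2 (11111): 5 ones → 1
Block 3 (11001): 3 ones → 1
Block 4 (00110): 2 ones → 0
Block 5 (11011): 4 ones → 1
Block 6 (10110): 3 ones → 1
Block 7 (00100): 1 one → 0
Block 8 (01111): 4 ones → 1
Block 9 (00100): 1 one → 0
Block 10 (11111): 5 ones → 1

0110110101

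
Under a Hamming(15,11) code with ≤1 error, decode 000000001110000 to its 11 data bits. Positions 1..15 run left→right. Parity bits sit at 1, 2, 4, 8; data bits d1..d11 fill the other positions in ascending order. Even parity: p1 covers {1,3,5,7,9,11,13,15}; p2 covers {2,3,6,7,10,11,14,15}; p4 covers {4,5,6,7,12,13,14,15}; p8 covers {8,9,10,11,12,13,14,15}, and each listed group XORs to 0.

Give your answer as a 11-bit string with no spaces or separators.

s1 (pos 1,3,5,7,9,11,13,15): 0⊕0⊕0⊕0⊕1⊕1⊕0⊕0 = 0
s2 (pos 2,3,6,7,10,11,14,15): 0⊕0⊕0⊕0⊕1⊕1⊕0⊕0 = 0
s4 (pos 4,5,6,7,12,13,14,15): 0⊕0⊕0⊕0⊕0⊕0⊕0⊕0 = 0
s8 (pos 8,9,10,11,12,13,14,15): 0⊕1⊕1⊕1⊕0⊕0⊕0⊕0 = 1
Syndrome s8…s1 = 1000 → error at position 8.
Flip position 8: 000000001110000 → 000000011110000
Read data bits from positions 3,5,6,7,9,10,11,12,13,14,15: 00001110000

00001110000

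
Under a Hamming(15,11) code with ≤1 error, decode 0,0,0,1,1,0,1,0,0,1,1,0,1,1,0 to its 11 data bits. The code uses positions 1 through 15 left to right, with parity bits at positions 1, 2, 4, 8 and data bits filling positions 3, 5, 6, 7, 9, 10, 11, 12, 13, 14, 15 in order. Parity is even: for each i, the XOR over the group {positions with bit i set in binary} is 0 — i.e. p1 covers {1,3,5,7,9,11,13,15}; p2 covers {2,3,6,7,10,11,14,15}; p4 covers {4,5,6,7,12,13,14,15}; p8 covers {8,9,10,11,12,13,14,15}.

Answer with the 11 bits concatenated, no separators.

s1 (pos 1,3,5,7,9,11,13,15): 0⊕0⊕1⊕1⊕0⊕1⊕1⊕0 = 0
s2 (pos 2,3,6,7,10,11,14,15): 0⊕0⊕0⊕1⊕1⊕1⊕1⊕0 = 0
s4 (pos 4,5,6,7,12,13,14,15): 1⊕1⊕0⊕1⊕0⊕1⊕1⊕0 = 1
s8 (pos 8,9,10,11,12,13,14,15): 0⊕0⊕1⊕1⊕0⊕1⊕1⊕0 = 0
Syndrome s8…s1 = 0100 → error at position 4.
Flip position 4: 000110100110110 → 000010100110110
Read data bits from positions 3,5,6,7,9,10,11,12,13,14,15: 01010110110

01010110110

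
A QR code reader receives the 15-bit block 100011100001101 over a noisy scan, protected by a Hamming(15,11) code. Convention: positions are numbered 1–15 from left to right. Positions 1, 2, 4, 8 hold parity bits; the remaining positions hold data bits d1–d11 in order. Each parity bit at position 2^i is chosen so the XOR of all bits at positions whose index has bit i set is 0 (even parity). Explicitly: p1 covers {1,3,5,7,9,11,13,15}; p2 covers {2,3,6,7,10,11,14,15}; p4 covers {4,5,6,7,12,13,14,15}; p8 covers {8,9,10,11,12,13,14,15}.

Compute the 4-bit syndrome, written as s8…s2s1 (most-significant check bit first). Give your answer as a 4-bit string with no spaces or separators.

1011

s1 (pos 1,3,5,7,9,11,13,15): 1⊕0⊕1⊕1⊕0⊕0⊕1⊕1 = 1
s2 (pos 2,3,6,7,10,11,14,15): 0⊕0⊕1⊕1⊕0⊕0⊕0⊕1 = 1
s4 (pos 4,5,6,7,12,13,14,15): 0⊕1⊕1⊕1⊕1⊕1⊕0⊕1 = 0
s8 (pos 8,9,10,11,12,13,14,15): 0⊕0⊕0⊕0⊕1⊕1⊕0⊕1 = 1
Syndrome s8…s1 = 1011 → error at position 11.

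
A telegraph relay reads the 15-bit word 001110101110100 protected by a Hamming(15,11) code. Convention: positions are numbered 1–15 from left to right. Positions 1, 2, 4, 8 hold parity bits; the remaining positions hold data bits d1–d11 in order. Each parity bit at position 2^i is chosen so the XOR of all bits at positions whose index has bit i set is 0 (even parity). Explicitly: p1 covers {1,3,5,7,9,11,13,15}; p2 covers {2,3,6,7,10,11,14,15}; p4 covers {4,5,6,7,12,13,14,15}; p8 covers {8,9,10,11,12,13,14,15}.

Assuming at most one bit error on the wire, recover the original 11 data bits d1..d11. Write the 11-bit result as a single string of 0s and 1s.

11011110100

s1 (pos 1,3,5,7,9,11,13,15): 0⊕1⊕1⊕1⊕1⊕1⊕1⊕0 = 0
s2 (pos 2,3,6,7,10,11,14,15): 0⊕1⊕0⊕1⊕1⊕1⊕0⊕0 = 0
s4 (pos 4,5,6,7,12,13,14,15): 1⊕1⊕0⊕1⊕0⊕1⊕0⊕0 = 0
s8 (pos 8,9,10,11,12,13,14,15): 0⊕1⊕1⊕1⊕0⊕1⊕0⊕0 = 0
Syndrome s8…s1 = 0000 → no error.
Read data bits from positions 3,5,6,7,9,10,11,12,13,14,15: 11011110100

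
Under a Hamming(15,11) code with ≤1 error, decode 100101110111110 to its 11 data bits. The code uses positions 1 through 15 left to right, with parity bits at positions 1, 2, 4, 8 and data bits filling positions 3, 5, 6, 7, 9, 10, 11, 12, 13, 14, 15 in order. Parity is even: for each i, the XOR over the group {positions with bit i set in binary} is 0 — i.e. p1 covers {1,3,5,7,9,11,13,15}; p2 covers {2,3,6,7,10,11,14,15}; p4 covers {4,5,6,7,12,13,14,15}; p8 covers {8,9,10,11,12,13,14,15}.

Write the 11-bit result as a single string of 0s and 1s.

s1 (pos 1,3,5,7,9,11,13,15): 1⊕0⊕0⊕1⊕0⊕1⊕1⊕0 = 0
s2 (pos 2,3,6,7,10,11,14,15): 0⊕0⊕1⊕1⊕1⊕1⊕1⊕0 = 1
s4 (pos 4,5,6,7,12,13,14,15): 1⊕0⊕1⊕1⊕1⊕1⊕1⊕0 = 0
s8 (pos 8,9,10,11,12,13,14,15): 1⊕0⊕1⊕1⊕1⊕1⊕1⊕0 = 0
Syndrome s8…s1 = 0010 → error at position 2.
Flip position 2: 100101110111110 → 110101110111110
Read data bits from positions 3,5,6,7,9,10,11,12,13,14,15: 00110111110

00110111110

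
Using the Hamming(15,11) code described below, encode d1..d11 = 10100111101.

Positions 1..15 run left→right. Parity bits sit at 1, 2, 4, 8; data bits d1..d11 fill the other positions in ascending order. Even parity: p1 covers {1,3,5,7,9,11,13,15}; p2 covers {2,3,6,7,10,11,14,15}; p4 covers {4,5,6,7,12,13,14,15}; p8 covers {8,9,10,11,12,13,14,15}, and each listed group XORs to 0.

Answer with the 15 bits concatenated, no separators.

011001010111101

Place data at non-parity positions: p1 p2 1 p4 0 1 0 p8 0 1 1 1 1 0 1
p1 (pos 1,3,5,7,9,11,13,15): XOR of data positions = 1⊕0⊕0⊕0⊕1⊕1⊕1 = 0
p2 (pos 2,3,6,7,10,11,14,15): XOR of data positions = 1⊕1⊕0⊕1⊕1⊕0⊕1 = 1
p4 (pos 4,5,6,7,12,13,14,15): XOR of data positions = 0⊕1⊕0⊕1⊕1⊕0⊕1 = 0
p8 (pos 8,9,10,11,12,13,14,15): XOR of data positions = 0⊕1⊕1⊕1⊕1⊕0⊕1 = 1
Codeword: 011001010111101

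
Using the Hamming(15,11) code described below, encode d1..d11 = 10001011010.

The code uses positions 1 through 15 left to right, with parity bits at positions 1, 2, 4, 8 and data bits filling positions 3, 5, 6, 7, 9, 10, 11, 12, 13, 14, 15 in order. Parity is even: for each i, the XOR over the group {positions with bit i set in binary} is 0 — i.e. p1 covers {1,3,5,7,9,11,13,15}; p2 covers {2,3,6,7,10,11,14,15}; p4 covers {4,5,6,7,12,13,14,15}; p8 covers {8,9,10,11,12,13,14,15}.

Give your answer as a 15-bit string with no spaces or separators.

111000001011010

Place data at non-parity positions: p1 p2 1 p4 0 0 0 p8 1 0 1 1 0 1 0
p1 (pos 1,3,5,7,9,11,13,15): XOR of data positions = 1⊕0⊕0⊕1⊕1⊕0⊕0 = 1
p2 (pos 2,3,6,7,10,11,14,15): XOR of data positions = 1⊕0⊕0⊕0⊕1⊕1⊕0 = 1
p4 (pos 4,5,6,7,12,13,14,15): XOR of data positions = 0⊕0⊕0⊕1⊕0⊕1⊕0 = 0
p8 (pos 8,9,10,11,12,13,14,15): XOR of data positions = 1⊕0⊕1⊕1⊕0⊕1⊕0 = 0
Codeword: 111000001011010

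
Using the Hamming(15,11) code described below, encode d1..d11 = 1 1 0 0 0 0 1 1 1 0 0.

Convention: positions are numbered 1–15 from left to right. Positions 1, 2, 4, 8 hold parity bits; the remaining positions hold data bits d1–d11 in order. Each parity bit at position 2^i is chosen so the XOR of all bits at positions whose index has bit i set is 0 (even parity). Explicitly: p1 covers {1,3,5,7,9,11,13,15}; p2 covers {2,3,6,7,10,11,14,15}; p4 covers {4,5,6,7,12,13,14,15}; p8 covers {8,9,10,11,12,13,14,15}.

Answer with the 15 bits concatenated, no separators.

Place data at non-parity positions: p1 p2 1 p4 1 0 0 p8 0 0 1 1 1 0 0
p1 (pos 1,3,5,7,9,11,13,15): XOR of data positions = 1⊕1⊕0⊕0⊕1⊕1⊕0 = 0
p2 (pos 2,3,6,7,10,11,14,15): XOR of data positions = 1⊕0⊕0⊕0⊕1⊕0⊕0 = 0
p4 (pos 4,5,6,7,12,13,14,15): XOR of data positions = 1⊕0⊕0⊕1⊕1⊕0⊕0 = 1
p8 (pos 8,9,10,11,12,13,14,15): XOR of data positions = 0⊕0⊕1⊕1⊕1⊕0⊕0 = 1
Codeword: 001110010011100

001110010011100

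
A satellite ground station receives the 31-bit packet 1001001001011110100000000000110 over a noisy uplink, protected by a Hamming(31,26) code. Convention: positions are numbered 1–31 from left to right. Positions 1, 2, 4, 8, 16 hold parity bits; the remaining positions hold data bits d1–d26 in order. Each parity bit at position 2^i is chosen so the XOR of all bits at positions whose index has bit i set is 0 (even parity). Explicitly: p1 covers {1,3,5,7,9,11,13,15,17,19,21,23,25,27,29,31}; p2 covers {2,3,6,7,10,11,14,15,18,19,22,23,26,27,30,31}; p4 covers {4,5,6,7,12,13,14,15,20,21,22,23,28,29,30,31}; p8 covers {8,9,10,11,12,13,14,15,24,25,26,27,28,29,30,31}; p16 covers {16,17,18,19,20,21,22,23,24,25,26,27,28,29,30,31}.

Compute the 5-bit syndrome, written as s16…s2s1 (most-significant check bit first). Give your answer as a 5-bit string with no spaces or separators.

s1 (pos 1,3,5,7,9,11,13,15,17,19,21,23,25,27,29,31): 1⊕0⊕0⊕1⊕0⊕0⊕1⊕1⊕1⊕0⊕0⊕0⊕0⊕0⊕1⊕0 = 0
s2 (pos 2,3,6,7,10,11,14,15,18,19,22,23,26,27,30,31): 0⊕0⊕0⊕1⊕1⊕0⊕1⊕1⊕0⊕0⊕0⊕0⊕0⊕0⊕1⊕0 = 1
s4 (pos 4,5,6,7,12,13,14,15,20,21,22,23,28,29,30,31): 1⊕0⊕0⊕1⊕1⊕1⊕1⊕1⊕0⊕0⊕0⊕0⊕0⊕1⊕1⊕0 = 0
s8 (pos 8,9,10,11,12,13,14,15,24,25,26,27,28,29,30,31): 0⊕0⊕1⊕0⊕1⊕1⊕1⊕1⊕0⊕0⊕0⊕0⊕0⊕1⊕1⊕0 = 1
s16 (pos 16,17,18,19,20,21,22,23,24,25,26,27,28,29,30,31): 0⊕1⊕0⊕0⊕0⊕0⊕0⊕0⊕0⊕0⊕0⊕0⊕0⊕1⊕1⊕0 = 1
Syndrome s16…s1 = 11010 → error at position 26.

11010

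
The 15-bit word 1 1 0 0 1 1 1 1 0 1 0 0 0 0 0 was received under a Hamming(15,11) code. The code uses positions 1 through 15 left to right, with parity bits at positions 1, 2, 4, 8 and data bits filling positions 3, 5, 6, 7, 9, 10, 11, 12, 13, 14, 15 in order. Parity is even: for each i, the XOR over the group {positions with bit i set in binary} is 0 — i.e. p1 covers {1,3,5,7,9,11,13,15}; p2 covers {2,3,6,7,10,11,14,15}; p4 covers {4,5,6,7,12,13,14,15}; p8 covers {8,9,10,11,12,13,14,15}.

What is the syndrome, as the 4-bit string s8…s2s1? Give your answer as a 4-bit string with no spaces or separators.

s1 (pos 1,3,5,7,9,11,13,15): 1⊕0⊕1⊕1⊕0⊕0⊕0⊕0 = 1
s2 (pos 2,3,6,7,10,11,14,15): 1⊕0⊕1⊕1⊕1⊕0⊕0⊕0 = 0
s4 (pos 4,5,6,7,12,13,14,15): 0⊕1⊕1⊕1⊕0⊕0⊕0⊕0 = 1
s8 (pos 8,9,10,11,12,13,14,15): 1⊕0⊕1⊕0⊕0⊕0⊕0⊕0 = 0
Syndrome s8…s1 = 0101 → error at position 5.

0101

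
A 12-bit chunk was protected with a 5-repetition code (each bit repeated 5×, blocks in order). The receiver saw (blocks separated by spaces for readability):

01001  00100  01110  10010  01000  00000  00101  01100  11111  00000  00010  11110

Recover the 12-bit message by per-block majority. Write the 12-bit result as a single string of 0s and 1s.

001000001001

Block 1 (01001): 2 ones → 0
Block 2 (00100): 1 one → 0
Block 3 (01110): 3 ones → 1
Block 4 (10010): 2 ones → 0
Block 5 (01000): 1 one → 0
Block 6 (00000): 0 ones → 0
Block 7 (00101): 2 ones → 0
Block 8 (01100): 2 ones → 0
Block 9 (11111): 5 ones → 1
Block 10 (00000): 0 ones → 0
Block 11 (00010): 1 one → 0
Block 12 (11110): 4 ones → 1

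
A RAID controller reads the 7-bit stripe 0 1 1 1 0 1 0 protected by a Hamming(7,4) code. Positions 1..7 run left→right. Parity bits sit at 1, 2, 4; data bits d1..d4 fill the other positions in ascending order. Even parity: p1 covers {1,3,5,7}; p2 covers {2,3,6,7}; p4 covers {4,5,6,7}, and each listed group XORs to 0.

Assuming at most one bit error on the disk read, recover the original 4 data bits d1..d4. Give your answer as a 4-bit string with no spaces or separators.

s1 (pos 1,3,5,7): 0⊕1⊕0⊕0 = 1
s2 (pos 2,3,6,7): 1⊕1⊕1⊕0 = 1
s4 (pos 4,5,6,7): 1⊕0⊕1⊕0 = 0
Syndrome s4…s1 = 011 → error at position 3.
Flip position 3: 0111010 → 0101010
Read data bits from positions 3,5,6,7: 0010

0010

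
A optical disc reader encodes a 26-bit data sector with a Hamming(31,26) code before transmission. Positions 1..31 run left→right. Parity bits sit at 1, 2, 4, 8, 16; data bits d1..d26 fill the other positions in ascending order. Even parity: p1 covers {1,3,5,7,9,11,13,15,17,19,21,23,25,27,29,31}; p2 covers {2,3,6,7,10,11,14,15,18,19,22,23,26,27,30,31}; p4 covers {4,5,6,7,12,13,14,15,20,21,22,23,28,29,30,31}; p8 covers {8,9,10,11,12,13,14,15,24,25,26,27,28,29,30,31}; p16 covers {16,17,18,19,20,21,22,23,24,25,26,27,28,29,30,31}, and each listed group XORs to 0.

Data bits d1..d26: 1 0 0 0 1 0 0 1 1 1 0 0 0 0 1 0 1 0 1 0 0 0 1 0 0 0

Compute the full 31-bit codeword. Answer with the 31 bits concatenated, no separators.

1110000010011100000101010001000

Place data at non-parity positions: p1 p2 1 p4 0 0 0 p8 1 0 0 1 1 1 0 p16 0 0 0 1 0 1 0 1 0 0 0 1 0 0 0
p1 (pos 1,3,5,7,9,11,13,15,17,19,21,23,25,27,29,31): XOR of data positions = 1⊕0⊕0⊕1⊕0⊕1⊕0⊕0⊕0⊕0⊕0⊕0⊕0⊕0⊕0 = 1
p2 (pos 2,3,6,7,10,11,14,15,18,19,22,23,26,27,30,31): XOR of data positions = 1⊕0⊕0⊕0⊕0⊕1⊕0⊕0⊕0⊕1⊕0⊕0⊕0⊕0⊕0 = 1
p4 (pos 4,5,6,7,12,13,14,15,20,21,22,23,28,29,30,31): XOR of data positions = 0⊕0⊕0⊕1⊕1⊕1⊕0⊕1⊕0⊕1⊕0⊕1⊕0⊕0⊕0 = 0
p8 (pos 8,9,10,11,12,13,14,15,24,25,26,27,28,29,30,31): XOR of data positions = 1⊕0⊕0⊕1⊕1⊕1⊕0⊕1⊕0⊕0⊕0⊕1⊕0⊕0⊕0 = 0
p16 (pos 16,17,18,19,20,21,22,23,24,25,26,27,28,29,30,31): XOR of data positions = 0⊕0⊕0⊕1⊕0⊕1⊕0⊕1⊕0⊕0⊕0⊕1⊕0⊕0⊕0 = 0
Codeword: 1110000010011100000101010001000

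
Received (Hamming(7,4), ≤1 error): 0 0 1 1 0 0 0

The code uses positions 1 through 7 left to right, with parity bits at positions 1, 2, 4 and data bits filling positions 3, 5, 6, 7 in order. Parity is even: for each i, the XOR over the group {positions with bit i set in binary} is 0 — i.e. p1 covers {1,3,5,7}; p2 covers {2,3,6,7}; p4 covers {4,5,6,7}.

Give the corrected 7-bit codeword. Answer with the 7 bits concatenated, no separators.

0011001

s1 (pos 1,3,5,7): 0⊕1⊕0⊕0 = 1
s2 (pos 2,3,6,7): 0⊕1⊕0⊕0 = 1
s4 (pos 4,5,6,7): 1⊕0⊕0⊕0 = 1
Syndrome s4…s1 = 111 → error at position 7.
Flip position 7: 0011000 → 0011001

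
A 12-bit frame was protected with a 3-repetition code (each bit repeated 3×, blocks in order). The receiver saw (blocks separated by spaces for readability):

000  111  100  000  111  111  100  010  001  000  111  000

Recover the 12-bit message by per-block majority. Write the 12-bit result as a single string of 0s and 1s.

Block 1 (000): 0 ones → 0
Block 2 (111): 3 ones → 1
Block 3 (100): 1 one → 0
Block 4 (000): 0 ones → 0
Block 5 (111): 3 ones → 1
Block 6 (111): 3 ones → 1
Block 7 (100): 1 one → 0
Block 8 (010): 1 one → 0
Block 9 (001): 1 one → 0
Block 10 (000): 0 ones → 0
Block 11 (111): 3 ones → 1
Block 12 (000): 0 ones → 0

010011000010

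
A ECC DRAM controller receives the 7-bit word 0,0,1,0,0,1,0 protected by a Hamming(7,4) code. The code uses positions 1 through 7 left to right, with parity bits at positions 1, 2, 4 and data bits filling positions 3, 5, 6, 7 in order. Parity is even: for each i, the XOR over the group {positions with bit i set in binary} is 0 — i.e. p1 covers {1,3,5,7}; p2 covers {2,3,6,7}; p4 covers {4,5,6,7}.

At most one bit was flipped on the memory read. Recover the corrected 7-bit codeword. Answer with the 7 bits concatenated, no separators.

s1 (pos 1,3,5,7): 0⊕1⊕0⊕0 = 1
s2 (pos 2,3,6,7): 0⊕1⊕1⊕0 = 0
s4 (pos 4,5,6,7): 0⊕0⊕1⊕0 = 1
Syndrome s4…s1 = 101 → error at position 5.
Flip position 5: 0010010 → 0010110

0010110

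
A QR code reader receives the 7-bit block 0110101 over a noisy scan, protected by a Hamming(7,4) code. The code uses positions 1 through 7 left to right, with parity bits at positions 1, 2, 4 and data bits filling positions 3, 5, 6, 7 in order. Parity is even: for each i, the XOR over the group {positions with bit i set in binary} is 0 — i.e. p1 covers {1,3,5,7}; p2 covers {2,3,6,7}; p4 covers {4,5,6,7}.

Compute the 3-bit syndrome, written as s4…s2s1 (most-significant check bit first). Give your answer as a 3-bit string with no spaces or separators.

011

s1 (pos 1,3,5,7): 0⊕1⊕1⊕1 = 1
s2 (pos 2,3,6,7): 1⊕1⊕0⊕1 = 1
s4 (pos 4,5,6,7): 0⊕1⊕0⊕1 = 0
Syndrome s4…s1 = 011 → error at position 3.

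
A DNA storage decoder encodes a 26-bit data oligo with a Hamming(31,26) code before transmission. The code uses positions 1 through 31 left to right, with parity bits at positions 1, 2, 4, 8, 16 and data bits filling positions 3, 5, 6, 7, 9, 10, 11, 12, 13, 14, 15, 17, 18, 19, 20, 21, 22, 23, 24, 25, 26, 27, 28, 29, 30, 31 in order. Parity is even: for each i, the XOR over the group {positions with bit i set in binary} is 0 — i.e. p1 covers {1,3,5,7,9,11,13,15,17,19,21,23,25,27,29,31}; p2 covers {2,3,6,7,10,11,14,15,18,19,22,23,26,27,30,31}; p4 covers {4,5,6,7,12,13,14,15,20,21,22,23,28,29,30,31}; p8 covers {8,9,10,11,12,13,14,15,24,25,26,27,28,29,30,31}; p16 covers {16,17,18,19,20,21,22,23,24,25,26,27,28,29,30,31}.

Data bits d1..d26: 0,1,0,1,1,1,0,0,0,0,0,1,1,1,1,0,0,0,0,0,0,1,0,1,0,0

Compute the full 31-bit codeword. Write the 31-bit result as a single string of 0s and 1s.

Place data at non-parity positions: p1 p2 0 p4 1 0 1 p8 1 1 0 0 0 0 0 p16 1 1 1 1 0 0 0 0 0 0 1 0 1 0 0
p1 (pos 1,3,5,7,9,11,13,15,17,19,21,23,25,27,29,31): XOR of data positions = 0⊕1⊕1⊕1⊕0⊕0⊕0⊕1⊕1⊕0⊕0⊕0⊕1⊕1⊕0 = 1
p2 (pos 2,3,6,7,10,11,14,15,18,19,22,23,26,27,30,31): XOR of data positions = 0⊕0⊕1⊕1⊕0⊕0⊕0⊕1⊕1⊕0⊕0⊕0⊕1⊕0⊕0 = 1
p4 (pos 4,5,6,7,12,13,14,15,20,21,22,23,28,29,30,31): XOR of data positions = 1⊕0⊕1⊕0⊕0⊕0⊕0⊕1⊕0⊕0⊕0⊕0⊕1⊕0⊕0 = 0
p8 (pos 8,9,10,11,12,13,14,15,24,25,26,27,28,29,30,31): XOR of data positions = 1⊕1⊕0⊕0⊕0⊕0⊕0⊕0⊕0⊕0⊕1⊕0⊕1⊕0⊕0 = 0
p16 (pos 16,17,18,19,20,21,22,23,24,25,26,27,28,29,30,31): XOR of data positions = 1⊕1⊕1⊕1⊕0⊕0⊕0⊕0⊕0⊕0⊕1⊕0⊕1⊕0⊕0 = 0
Codeword: 1100101011000000111100000010100

1100101011000000111100000010100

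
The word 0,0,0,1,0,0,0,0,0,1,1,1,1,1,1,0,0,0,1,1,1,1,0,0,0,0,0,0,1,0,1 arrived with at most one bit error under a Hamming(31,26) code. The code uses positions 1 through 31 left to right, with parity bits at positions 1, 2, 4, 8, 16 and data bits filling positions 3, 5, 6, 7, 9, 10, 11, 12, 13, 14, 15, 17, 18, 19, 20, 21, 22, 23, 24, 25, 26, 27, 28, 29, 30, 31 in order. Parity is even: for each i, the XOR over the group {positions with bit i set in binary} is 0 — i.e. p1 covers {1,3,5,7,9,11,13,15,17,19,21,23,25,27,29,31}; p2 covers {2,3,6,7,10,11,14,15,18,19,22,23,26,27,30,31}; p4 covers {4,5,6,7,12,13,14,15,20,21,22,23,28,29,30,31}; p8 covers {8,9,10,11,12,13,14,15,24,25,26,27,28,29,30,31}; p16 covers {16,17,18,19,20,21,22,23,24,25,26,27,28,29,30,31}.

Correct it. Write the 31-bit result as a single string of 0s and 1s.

0011000001111110001111000000101

s1 (pos 1,3,5,7,9,11,13,15,17,19,21,23,25,27,29,31): 0⊕0⊕0⊕0⊕0⊕1⊕1⊕1⊕0⊕1⊕1⊕0⊕0⊕0⊕1⊕1 = 1
s2 (pos 2,3,6,7,10,11,14,15,18,19,22,23,26,27,30,31): 0⊕0⊕0⊕0⊕1⊕1⊕1⊕1⊕0⊕1⊕1⊕0⊕0⊕0⊕0⊕1 = 1
s4 (pos 4,5,6,7,12,13,14,15,20,21,22,23,28,29,30,31): 1⊕0⊕0⊕0⊕1⊕1⊕1⊕1⊕1⊕1⊕1⊕0⊕0⊕1⊕0⊕1 = 0
s8 (pos 8,9,10,11,12,13,14,15,24,25,26,27,28,29,30,31): 0⊕0⊕1⊕1⊕1⊕1⊕1⊕1⊕0⊕0⊕0⊕0⊕0⊕1⊕0⊕1 = 0
s16 (pos 16,17,18,19,20,21,22,23,24,25,26,27,28,29,30,31): 0⊕0⊕0⊕1⊕1⊕1⊕1⊕0⊕0⊕0⊕0⊕0⊕0⊕1⊕0⊕1 = 0
Syndrome s16…s1 = 00011 → error at position 3.
Flip position 3: 0001000001111110001111000000101 → 0011000001111110001111000000101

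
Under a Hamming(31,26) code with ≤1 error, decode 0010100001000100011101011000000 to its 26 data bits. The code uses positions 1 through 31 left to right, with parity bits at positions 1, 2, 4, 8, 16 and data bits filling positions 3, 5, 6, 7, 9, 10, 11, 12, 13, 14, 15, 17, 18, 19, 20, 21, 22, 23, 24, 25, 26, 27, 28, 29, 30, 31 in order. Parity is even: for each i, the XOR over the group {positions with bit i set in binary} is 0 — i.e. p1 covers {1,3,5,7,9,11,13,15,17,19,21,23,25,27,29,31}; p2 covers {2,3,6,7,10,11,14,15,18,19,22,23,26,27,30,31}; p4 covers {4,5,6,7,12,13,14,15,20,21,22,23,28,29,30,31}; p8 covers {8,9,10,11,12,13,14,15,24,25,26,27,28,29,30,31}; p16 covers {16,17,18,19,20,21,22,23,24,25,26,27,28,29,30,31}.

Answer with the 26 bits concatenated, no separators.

11000100010011101011000000

s1 (pos 1,3,5,7,9,11,13,15,17,19,21,23,25,27,29,31): 0⊕1⊕1⊕0⊕0⊕0⊕0⊕0⊕0⊕1⊕0⊕0⊕1⊕0⊕0⊕0 = 0
s2 (pos 2,3,6,7,10,11,14,15,18,19,22,23,26,27,30,31): 0⊕1⊕0⊕0⊕1⊕0⊕1⊕0⊕1⊕1⊕1⊕0⊕0⊕0⊕0⊕0 = 0
s4 (pos 4,5,6,7,12,13,14,15,20,21,22,23,28,29,30,31): 0⊕1⊕0⊕0⊕0⊕0⊕1⊕0⊕1⊕0⊕1⊕0⊕0⊕0⊕0⊕0 = 0
s8 (pos 8,9,10,11,12,13,14,15,24,25,26,27,28,29,30,31): 0⊕0⊕1⊕0⊕0⊕0⊕1⊕0⊕1⊕1⊕0⊕0⊕0⊕0⊕0⊕0 = 0
s16 (pos 16,17,18,19,20,21,22,23,24,25,26,27,28,29,30,31): 0⊕0⊕1⊕1⊕1⊕0⊕1⊕0⊕1⊕1⊕0⊕0⊕0⊕0⊕0⊕0 = 0
Syndrome s16…s1 = 00000 → no error.
Read data bits from positions 3,5,6,7,9,10,11,12,13,14,15,17,18,19,20,21,22,23,24,25,26,27,28,29,30,31: 11000100010011101011000000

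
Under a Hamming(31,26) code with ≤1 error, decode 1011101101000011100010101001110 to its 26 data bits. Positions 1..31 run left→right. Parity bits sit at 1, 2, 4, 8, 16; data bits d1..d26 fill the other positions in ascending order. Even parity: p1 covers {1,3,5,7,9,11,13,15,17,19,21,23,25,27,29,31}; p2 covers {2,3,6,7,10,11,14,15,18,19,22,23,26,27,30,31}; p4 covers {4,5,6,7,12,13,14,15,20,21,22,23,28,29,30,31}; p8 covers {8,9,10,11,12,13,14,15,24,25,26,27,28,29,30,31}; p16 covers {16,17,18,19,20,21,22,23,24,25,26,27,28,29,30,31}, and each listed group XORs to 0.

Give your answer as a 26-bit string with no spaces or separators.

11010101001100010101001110

s1 (pos 1,3,5,7,9,11,13,15,17,19,21,23,25,27,29,31): 1⊕1⊕1⊕1⊕0⊕0⊕0⊕1⊕1⊕0⊕1⊕1⊕1⊕0⊕1⊕0 = 0
s2 (pos 2,3,6,7,10,11,14,15,18,19,22,23,26,27,30,31): 0⊕1⊕0⊕1⊕1⊕0⊕0⊕1⊕0⊕0⊕0⊕1⊕0⊕0⊕1⊕0 = 0
s4 (pos 4,5,6,7,12,13,14,15,20,21,22,23,28,29,30,31): 1⊕1⊕0⊕1⊕0⊕0⊕0⊕1⊕0⊕1⊕0⊕1⊕1⊕1⊕1⊕0 = 1
s8 (pos 8,9,10,11,12,13,14,15,24,25,26,27,28,29,30,31): 1⊕0⊕1⊕0⊕0⊕0⊕0⊕1⊕0⊕1⊕0⊕0⊕1⊕1⊕1⊕0 = 1
s16 (pos 16,17,18,19,20,21,22,23,24,25,26,27,28,29,30,31): 1⊕1⊕0⊕0⊕0⊕1⊕0⊕1⊕0⊕1⊕0⊕0⊕1⊕1⊕1⊕0 = 0
Syndrome s16…s1 = 01100 → error at position 12.
Flip position 12: 1011101101000011100010101001110 → 1011101101010011100010101001110
Read data bits from positions 3,5,6,7,9,10,11,12,13,14,15,17,18,19,20,21,22,23,24,25,26,27,28,29,30,31: 11010101001100010101001110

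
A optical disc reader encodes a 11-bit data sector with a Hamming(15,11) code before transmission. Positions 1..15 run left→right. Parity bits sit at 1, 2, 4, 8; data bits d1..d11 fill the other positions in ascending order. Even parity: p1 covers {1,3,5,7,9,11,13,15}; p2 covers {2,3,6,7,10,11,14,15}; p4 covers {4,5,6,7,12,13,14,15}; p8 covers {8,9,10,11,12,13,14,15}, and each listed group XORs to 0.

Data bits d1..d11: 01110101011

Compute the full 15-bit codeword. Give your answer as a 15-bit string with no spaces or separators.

110011100101011

Place data at non-parity positions: p1 p2 0 p4 1 1 1 p8 0 1 0 1 0 1 1
p1 (pos 1,3,5,7,9,11,13,15): XOR of data positions = 0⊕1⊕1⊕0⊕0⊕0⊕1 = 1
p2 (pos 2,3,6,7,10,11,14,15): XOR of data positions = 0⊕1⊕1⊕1⊕0⊕1⊕1 = 1
p4 (pos 4,5,6,7,12,13,14,15): XOR of data positions = 1⊕1⊕1⊕1⊕0⊕1⊕1 = 0
p8 (pos 8,9,10,11,12,13,14,15): XOR of data positions = 0⊕1⊕0⊕1⊕0⊕1⊕1 = 0
Codeword: 110011100101011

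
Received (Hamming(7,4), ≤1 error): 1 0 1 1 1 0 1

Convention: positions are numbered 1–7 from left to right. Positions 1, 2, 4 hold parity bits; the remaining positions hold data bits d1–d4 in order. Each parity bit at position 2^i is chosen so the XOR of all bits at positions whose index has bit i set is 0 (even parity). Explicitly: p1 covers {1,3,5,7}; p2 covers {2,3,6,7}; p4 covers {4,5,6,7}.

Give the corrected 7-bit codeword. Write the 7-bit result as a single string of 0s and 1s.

1010101

s1 (pos 1,3,5,7): 1⊕1⊕1⊕1 = 0
s2 (pos 2,3,6,7): 0⊕1⊕0⊕1 = 0
s4 (pos 4,5,6,7): 1⊕1⊕0⊕1 = 1
Syndrome s4…s1 = 100 → error at position 4.
Flip position 4: 1011101 → 1010101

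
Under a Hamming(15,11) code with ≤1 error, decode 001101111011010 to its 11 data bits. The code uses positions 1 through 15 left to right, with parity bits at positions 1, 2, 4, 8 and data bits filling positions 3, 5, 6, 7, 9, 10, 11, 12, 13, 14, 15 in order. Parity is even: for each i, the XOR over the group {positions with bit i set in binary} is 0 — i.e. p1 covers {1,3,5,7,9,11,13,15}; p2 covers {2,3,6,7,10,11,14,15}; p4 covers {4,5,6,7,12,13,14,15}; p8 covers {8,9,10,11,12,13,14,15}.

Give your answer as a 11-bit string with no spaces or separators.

s1 (pos 1,3,5,7,9,11,13,15): 0⊕1⊕0⊕1⊕1⊕1⊕0⊕0 = 0
s2 (pos 2,3,6,7,10,11,14,15): 0⊕1⊕1⊕1⊕0⊕1⊕1⊕0 = 1
s4 (pos 4,5,6,7,12,13,14,15): 1⊕0⊕1⊕1⊕1⊕0⊕1⊕0 = 1
s8 (pos 8,9,10,11,12,13,14,15): 1⊕1⊕0⊕1⊕1⊕0⊕1⊕0 = 1
Syndrome s8…s1 = 1110 → error at position 14.
Flip position 14: 001101111011010 → 001101111011000
Read data bits from positions 3,5,6,7,9,10,11,12,13,14,15: 10111011000

10111011000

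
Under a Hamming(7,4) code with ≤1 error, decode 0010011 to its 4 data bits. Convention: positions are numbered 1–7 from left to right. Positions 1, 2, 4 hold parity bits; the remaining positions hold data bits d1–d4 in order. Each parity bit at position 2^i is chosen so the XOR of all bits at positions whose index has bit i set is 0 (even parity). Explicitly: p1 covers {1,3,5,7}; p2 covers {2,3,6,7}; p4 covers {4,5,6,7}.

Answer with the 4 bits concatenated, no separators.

s1 (pos 1,3,5,7): 0⊕1⊕0⊕1 = 0
s2 (pos 2,3,6,7): 0⊕1⊕1⊕1 = 1
s4 (pos 4,5,6,7): 0⊕0⊕1⊕1 = 0
Syndrome s4…s1 = 010 → error at position 2.
Flip position 2: 0010011 → 0110011
Read data bits from positions 3,5,6,7: 1011

1011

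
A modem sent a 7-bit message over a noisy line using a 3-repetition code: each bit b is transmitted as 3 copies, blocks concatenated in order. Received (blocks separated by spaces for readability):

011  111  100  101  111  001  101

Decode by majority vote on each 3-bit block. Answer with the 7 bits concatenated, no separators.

Block 1 (011): 2 ones → 1
Block 2 (111): 3 ones → 1
Block 3 (100): 1 one → 0
Block 4 (101): 2 ones → 1
Block 5 (111): 3 ones → 1
Block 6 (001): 1 one → 0
Block 7 (101): 2 ones → 1

1101101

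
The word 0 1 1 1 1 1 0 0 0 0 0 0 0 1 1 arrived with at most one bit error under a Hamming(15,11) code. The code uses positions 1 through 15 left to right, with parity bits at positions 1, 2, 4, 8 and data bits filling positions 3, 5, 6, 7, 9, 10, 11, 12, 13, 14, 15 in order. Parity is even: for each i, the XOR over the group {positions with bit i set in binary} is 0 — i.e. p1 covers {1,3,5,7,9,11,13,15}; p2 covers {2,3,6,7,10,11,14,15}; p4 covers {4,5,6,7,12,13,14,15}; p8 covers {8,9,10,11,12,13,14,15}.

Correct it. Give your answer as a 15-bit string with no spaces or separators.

s1 (pos 1,3,5,7,9,11,13,15): 0⊕1⊕1⊕0⊕0⊕0⊕0⊕1 = 1
s2 (pos 2,3,6,7,10,11,14,15): 1⊕1⊕1⊕0⊕0⊕0⊕1⊕1 = 1
s4 (pos 4,5,6,7,12,13,14,15): 1⊕1⊕1⊕0⊕0⊕0⊕1⊕1 = 1
s8 (pos 8,9,10,11,12,13,14,15): 0⊕0⊕0⊕0⊕0⊕0⊕1⊕1 = 0
Syndrome s8…s1 = 0111 → error at position 7.
Flip position 7: 011111000000011 → 011111100000011

011111100000011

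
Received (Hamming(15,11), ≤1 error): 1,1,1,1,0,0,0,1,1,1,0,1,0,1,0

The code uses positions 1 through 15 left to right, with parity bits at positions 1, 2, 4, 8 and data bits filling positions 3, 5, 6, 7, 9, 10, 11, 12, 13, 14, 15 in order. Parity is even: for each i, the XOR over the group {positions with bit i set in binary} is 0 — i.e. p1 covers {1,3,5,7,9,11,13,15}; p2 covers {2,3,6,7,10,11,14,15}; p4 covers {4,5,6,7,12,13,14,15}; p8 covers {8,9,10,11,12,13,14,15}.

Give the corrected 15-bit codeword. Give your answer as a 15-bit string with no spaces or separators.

s1 (pos 1,3,5,7,9,11,13,15): 1⊕1⊕0⊕0⊕1⊕0⊕0⊕0 = 1
s2 (pos 2,3,6,7,10,11,14,15): 1⊕1⊕0⊕0⊕1⊕0⊕1⊕0 = 0
s4 (pos 4,5,6,7,12,13,14,15): 1⊕0⊕0⊕0⊕1⊕0⊕1⊕0 = 1
s8 (pos 8,9,10,11,12,13,14,15): 1⊕1⊕1⊕0⊕1⊕0⊕1⊕0 = 1
Syndrome s8…s1 = 1101 → error at position 13.
Flip position 13: 111100011101010 → 111100011101110

111100011101110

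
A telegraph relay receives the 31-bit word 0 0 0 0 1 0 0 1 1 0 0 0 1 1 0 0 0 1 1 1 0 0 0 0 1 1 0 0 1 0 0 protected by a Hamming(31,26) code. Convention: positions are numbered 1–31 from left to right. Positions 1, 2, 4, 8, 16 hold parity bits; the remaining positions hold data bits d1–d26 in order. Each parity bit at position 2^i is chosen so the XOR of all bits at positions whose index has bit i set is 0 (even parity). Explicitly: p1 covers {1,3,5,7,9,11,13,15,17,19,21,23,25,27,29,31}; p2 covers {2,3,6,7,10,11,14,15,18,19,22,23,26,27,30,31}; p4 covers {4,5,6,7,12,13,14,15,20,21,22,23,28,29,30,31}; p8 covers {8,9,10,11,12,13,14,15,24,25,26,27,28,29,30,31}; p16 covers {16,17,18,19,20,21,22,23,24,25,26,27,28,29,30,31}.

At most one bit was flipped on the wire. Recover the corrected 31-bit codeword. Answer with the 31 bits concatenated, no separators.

s1 (pos 1,3,5,7,9,11,13,15,17,19,21,23,25,27,29,31): 0⊕0⊕1⊕0⊕1⊕0⊕1⊕0⊕0⊕1⊕0⊕0⊕1⊕0⊕1⊕0 = 0
s2 (pos 2,3,6,7,10,11,14,15,18,19,22,23,26,27,30,31): 0⊕0⊕0⊕0⊕0⊕0⊕1⊕0⊕1⊕1⊕0⊕0⊕1⊕0⊕0⊕0 = 0
s4 (pos 4,5,6,7,12,13,14,15,20,21,22,23,28,29,30,31): 0⊕1⊕0⊕0⊕0⊕1⊕1⊕0⊕1⊕0⊕0⊕0⊕0⊕1⊕0⊕0 = 1
s8 (pos 8,9,10,11,12,13,14,15,24,25,26,27,28,29,30,31): 1⊕1⊕0⊕0⊕0⊕1⊕1⊕0⊕0⊕1⊕1⊕0⊕0⊕1⊕0⊕0 = 1
s16 (pos 16,17,18,19,20,21,22,23,24,25,26,27,28,29,30,31): 0⊕0⊕1⊕1⊕1⊕0⊕0⊕0⊕0⊕1⊕1⊕0⊕0⊕1⊕0⊕0 = 0
Syndrome s16…s1 = 01100 → error at position 12.
Flip position 12: 0000100110001100011100001100100 → 0000100110011100011100001100100

0000100110011100011100001100100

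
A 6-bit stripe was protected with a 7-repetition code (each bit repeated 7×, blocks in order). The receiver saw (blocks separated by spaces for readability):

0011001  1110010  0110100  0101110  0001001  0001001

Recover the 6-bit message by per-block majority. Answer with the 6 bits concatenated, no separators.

Block 1 (0011001): 3 ones → 0
Block 2 (1110010): 4 ones → 1
Block 3 (0110100): 3 ones → 0
Block 4 (0101110): 4 ones → 1
Block 5 (0001001): 2 ones → 0
Block 6 (0001001): 2 ones → 0

010100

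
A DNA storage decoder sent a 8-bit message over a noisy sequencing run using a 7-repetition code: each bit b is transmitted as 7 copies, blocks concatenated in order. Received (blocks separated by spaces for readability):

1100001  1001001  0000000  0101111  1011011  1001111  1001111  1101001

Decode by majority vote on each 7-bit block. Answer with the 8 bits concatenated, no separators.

Block 1 (1100001): 3 ones → 0
Block 2 (1001001): 3 ones → 0
Block 3 (0000000): 0 ones → 0
Block 4 (0101111): 5 ones → 1
Block 5 (1011011): 5 ones → 1
Block 6 (1001111): 5 ones → 1
Block 7 (1001111): 5 ones → 1
Block 8 (1101001): 4 ones → 1

00011111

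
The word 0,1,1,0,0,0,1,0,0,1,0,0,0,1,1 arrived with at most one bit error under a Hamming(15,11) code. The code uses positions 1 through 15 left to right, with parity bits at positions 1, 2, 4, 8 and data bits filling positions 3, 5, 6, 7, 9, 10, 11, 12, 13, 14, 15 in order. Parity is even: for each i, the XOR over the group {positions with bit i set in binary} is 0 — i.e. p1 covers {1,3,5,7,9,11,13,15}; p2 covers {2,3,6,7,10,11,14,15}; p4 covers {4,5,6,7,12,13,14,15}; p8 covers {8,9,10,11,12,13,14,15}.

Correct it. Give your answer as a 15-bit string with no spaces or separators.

011000100100111

s1 (pos 1,3,5,7,9,11,13,15): 0⊕1⊕0⊕1⊕0⊕0⊕0⊕1 = 1
s2 (pos 2,3,6,7,10,11,14,15): 1⊕1⊕0⊕1⊕1⊕0⊕1⊕1 = 0
s4 (pos 4,5,6,7,12,13,14,15): 0⊕0⊕0⊕1⊕0⊕0⊕1⊕1 = 1
s8 (pos 8,9,10,11,12,13,14,15): 0⊕0⊕1⊕0⊕0⊕0⊕1⊕1 = 1
Syndrome s8…s1 = 1101 → error at position 13.
Flip position 13: 011000100100011 → 011000100100111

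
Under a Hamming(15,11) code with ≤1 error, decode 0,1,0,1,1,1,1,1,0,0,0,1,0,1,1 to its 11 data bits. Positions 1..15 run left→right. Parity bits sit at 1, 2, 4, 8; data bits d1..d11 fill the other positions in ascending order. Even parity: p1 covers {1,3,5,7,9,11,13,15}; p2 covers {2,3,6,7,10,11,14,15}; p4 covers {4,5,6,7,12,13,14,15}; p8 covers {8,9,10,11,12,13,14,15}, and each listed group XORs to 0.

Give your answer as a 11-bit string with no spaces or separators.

01100001011

s1 (pos 1,3,5,7,9,11,13,15): 0⊕0⊕1⊕1⊕0⊕0⊕0⊕1 = 1
s2 (pos 2,3,6,7,10,11,14,15): 1⊕0⊕1⊕1⊕0⊕0⊕1⊕1 = 1
s4 (pos 4,5,6,7,12,13,14,15): 1⊕1⊕1⊕1⊕1⊕0⊕1⊕1 = 1
s8 (pos 8,9,10,11,12,13,14,15): 1⊕0⊕0⊕0⊕1⊕0⊕1⊕1 = 0
Syndrome s8…s1 = 0111 → error at position 7.
Flip position 7: 010111110001011 → 010111010001011
Read data bits from positions 3,5,6,7,9,10,11,12,13,14,15: 01100001011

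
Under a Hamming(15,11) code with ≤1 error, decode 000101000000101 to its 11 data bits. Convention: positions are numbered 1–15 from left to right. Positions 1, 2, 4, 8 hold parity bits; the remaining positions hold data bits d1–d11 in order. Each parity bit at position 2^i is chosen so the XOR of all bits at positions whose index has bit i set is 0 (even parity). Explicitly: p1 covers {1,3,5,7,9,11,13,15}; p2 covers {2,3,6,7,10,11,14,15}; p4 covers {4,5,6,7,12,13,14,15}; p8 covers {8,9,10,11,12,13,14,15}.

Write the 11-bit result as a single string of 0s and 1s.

s1 (pos 1,3,5,7,9,11,13,15): 0⊕0⊕0⊕0⊕0⊕0⊕1⊕1 = 0
s2 (pos 2,3,6,7,10,11,14,15): 0⊕0⊕1⊕0⊕0⊕0⊕0⊕1 = 0
s4 (pos 4,5,6,7,12,13,14,15): 1⊕0⊕1⊕0⊕0⊕1⊕0⊕1 = 0
s8 (pos 8,9,10,11,12,13,14,15): 0⊕0⊕0⊕0⊕0⊕1⊕0⊕1 = 0
Syndrome s8…s1 = 0000 → no error.
Read data bits from positions 3,5,6,7,9,10,11,12,13,14,15: 00100000101

00100000101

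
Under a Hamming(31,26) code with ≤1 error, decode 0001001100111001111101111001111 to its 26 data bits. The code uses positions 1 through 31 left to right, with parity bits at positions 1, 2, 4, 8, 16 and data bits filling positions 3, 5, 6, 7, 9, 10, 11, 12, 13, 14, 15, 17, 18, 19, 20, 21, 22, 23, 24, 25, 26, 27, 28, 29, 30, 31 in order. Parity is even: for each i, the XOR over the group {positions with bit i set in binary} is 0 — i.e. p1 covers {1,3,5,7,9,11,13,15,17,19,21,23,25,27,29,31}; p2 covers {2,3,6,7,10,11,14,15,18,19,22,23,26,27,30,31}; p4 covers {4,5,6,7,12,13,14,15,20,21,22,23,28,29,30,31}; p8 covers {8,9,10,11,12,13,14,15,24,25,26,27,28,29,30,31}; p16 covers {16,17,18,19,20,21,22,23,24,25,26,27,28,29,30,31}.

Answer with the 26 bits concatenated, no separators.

00010011100111111111001111

s1 (pos 1,3,5,7,9,11,13,15,17,19,21,23,25,27,29,31): 0⊕0⊕0⊕1⊕0⊕1⊕1⊕0⊕1⊕1⊕0⊕1⊕1⊕0⊕1⊕1 = 1
s2 (pos 2,3,6,7,10,11,14,15,18,19,22,23,26,27,30,31): 0⊕0⊕0⊕1⊕0⊕1⊕0⊕0⊕1⊕1⊕1⊕1⊕0⊕0⊕1⊕1 = 0
s4 (pos 4,5,6,7,12,13,14,15,20,21,22,23,28,29,30,31): 1⊕0⊕0⊕1⊕1⊕1⊕0⊕0⊕1⊕0⊕1⊕1⊕1⊕1⊕1⊕1 = 1
s8 (pos 8,9,10,11,12,13,14,15,24,25,26,27,28,29,30,31): 1⊕0⊕0⊕1⊕1⊕1⊕0⊕0⊕1⊕1⊕0⊕0⊕1⊕1⊕1⊕1 = 0
s16 (pos 16,17,18,19,20,21,22,23,24,25,26,27,28,29,30,31): 1⊕1⊕1⊕1⊕1⊕0⊕1⊕1⊕1⊕1⊕0⊕0⊕1⊕1⊕1⊕1 = 1
Syndrome s16…s1 = 10101 → error at position 21.
Flip position 21: 0001001100111001111101111001111 → 0001001100111001111111111001111
Read data bits from positions 3,5,6,7,9,10,11,12,13,14,15,17,18,19,20,21,22,23,24,25,26,27,28,29,30,31: 00010011100111111111001111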